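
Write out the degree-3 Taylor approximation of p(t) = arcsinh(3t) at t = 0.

-9*t^3/2 + 3*t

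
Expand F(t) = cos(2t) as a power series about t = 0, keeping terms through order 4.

2*t^4/3 - 2*t^2 + 1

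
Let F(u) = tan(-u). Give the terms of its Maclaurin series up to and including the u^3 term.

-u^3/3 - u

F(0) = 0
F′(0) = -1
F′′(0) = 0
F′′′(0) = -2
Dividing each by k! gives the coefficients c_0, ..., c_3.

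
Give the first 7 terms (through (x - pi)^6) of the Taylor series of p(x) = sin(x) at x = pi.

-(x - pi)^5/120 + (x - pi)^3/6 - (x - pi)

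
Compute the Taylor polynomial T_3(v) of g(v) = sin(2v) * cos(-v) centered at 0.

-7*v^3/3 + 2*v

Write out both Maclaurin series and multiply, keeping only the needed powers.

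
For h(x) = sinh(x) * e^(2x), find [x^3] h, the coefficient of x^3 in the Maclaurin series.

13/6

Multiply the two series term by term and collect like powers.
h(0) = 0
h′(0) = 1
h′′(0) = 4
h′′′(0) = 13
So c_3 = h′′′(0)/3! = 13/6.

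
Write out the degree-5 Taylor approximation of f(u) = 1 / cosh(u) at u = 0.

5*u^4/24 - u^2/2 + 1

Write the quotient as an unknown series and match coefficients against numerator = denominator · series.
[u^0] = 1;  [u^1] = 0;  [u^2] = -1/2;  [u^3] = 0;  [u^4] = 5/24;  [u^5] = 0.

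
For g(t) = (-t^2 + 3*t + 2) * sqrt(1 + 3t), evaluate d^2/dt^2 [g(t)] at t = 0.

Shift and add copies of the series according to the polynomial's terms.
The coefficient of t^2 in the expansion is 5/4, so g′′(0) = 2! * (5/4) = 5/2.

5/2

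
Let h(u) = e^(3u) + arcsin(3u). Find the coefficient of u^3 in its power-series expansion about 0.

Add the two expansions coefficient-wise.
[u^0] = 1;  [u^1] = 6;  [u^2] = 9/2;  [u^3] = 9.
So c_3 = h′′′(0)/3! = 9.

9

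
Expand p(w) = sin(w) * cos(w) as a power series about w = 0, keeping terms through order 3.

Expand each factor separately, then convolve coefficients.

-2*w^3/3 + w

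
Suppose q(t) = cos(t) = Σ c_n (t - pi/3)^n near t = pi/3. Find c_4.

Use the known series and substitute for the argument.
So c_4 = q^(4)(pi/3)/4! = 1/48.

1/48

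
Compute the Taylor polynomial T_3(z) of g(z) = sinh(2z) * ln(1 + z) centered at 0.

Take the Cauchy product of the two expansions.

-z^3 + 2*z^2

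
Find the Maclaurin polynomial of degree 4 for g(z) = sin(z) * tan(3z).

17*z^4/2 + 3*z^2

Multiply the two series term by term and collect like powers.
g(0) = 0
g′(0) = 0
g′′(0) = 6
g′′′(0) = 0
g^(4)(0) = 204
The Taylor polynomial is Σ g^(k)(0)/k! · z^k.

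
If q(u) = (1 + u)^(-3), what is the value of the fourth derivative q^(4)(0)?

The coefficient of u^4 in the expansion is 15, so q^(4)(0) = 4! * (15) = 360.

360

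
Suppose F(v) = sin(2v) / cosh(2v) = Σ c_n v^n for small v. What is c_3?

-16/3

Divide the numerator series by the denominator series (power-series long division).
F(0) = 0
F′(0) = 2
F′′(0) = 0
F′′′(0) = -32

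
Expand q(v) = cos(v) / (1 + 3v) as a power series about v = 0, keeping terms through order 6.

495989*v^6/720 - 1837*v^5/8 + 1837*v^4/24 - 51*v^3/2 + 17*v^2/2 - 3*v + 1

Expand each factor separately, then convolve coefficients.
q(0) = 1
q′(0) = -3
q′′(0) = 17
q′′′(0) = -153
q^(4)(0) = 1837
q^(5)(0) = -27555
q^(6)(0) = 495989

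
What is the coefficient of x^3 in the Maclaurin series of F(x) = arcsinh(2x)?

Apply the Taylor formula c_k = f^(k)(a)/k!.
F(0) = 0
F′(0) = 2
F′′(0) = 0
F′′′(0) = -8

-4/3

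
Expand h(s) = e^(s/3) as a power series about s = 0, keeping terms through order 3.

s^3/162 + s^2/18 + s/3 + 1

[s^0] = 1;  [s^1] = 1/3;  [s^2] = 1/18;  [s^3] = 1/162.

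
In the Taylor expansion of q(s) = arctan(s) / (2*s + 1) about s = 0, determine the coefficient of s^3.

11/3

Use 1/(1 - r) = Σ r^k on the denominator, then take the Cauchy product.
q(0) = 0
q′(0) = 1
q′′(0) = -4
q′′′(0) = 22
So c_3 = q′′′(0)/3! = 11/3.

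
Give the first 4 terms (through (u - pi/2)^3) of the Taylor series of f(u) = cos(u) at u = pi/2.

(u - pi/2)^3/6 - (u - pi/2)

Apply the Taylor formula c_k = f^(k)(a)/k!.
f(pi/2) = 0
f′(pi/2) = -1
f′′(pi/2) = 0
f′′′(pi/2) = 1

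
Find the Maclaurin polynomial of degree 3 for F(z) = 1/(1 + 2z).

-8*z^3 + 4*z^2 - 2*z + 1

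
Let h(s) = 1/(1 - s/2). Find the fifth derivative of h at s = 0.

Compute the successive derivatives at the expansion point and divide by k!.
The coefficient of s^5 in the expansion is 1/32, so h^(5)(0) = 5! * (1/32) = 15/4.

15/4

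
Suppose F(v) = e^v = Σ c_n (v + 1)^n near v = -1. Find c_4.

e^(-1)/24

Compute the successive derivatives at the expansion point and divide by k!.
F(-1) = e^(-1)
F′(-1) = e^(-1)
F′′(-1) = e^(-1)
F′′′(-1) = e^(-1)
F^(4)(-1) = e^(-1)
Then c_k = F^(k)(-1)/k! gives each Taylor coefficient.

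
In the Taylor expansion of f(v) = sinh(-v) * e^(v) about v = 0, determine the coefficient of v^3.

-2/3

Write out both Maclaurin series and multiply, keeping only the needed powers.
[v^0] = 0;  [v^1] = -1;  [v^2] = -1;  [v^3] = -2/3.
So c_3 = f′′′(0)/3! = -2/3.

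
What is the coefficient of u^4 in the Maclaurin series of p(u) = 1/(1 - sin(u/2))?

Substitute the inner expansion into the outer series and collect powers.
[u^0] = 1;  [u^1] = 1/2;  [u^2] = 1/4;  [u^3] = 5/48;  [u^4] = 1/24.

1/24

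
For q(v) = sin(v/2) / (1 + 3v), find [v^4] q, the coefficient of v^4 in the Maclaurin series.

Take the Cauchy product of the two expansions.
q(0) = 0
q′(0) = 1/2
q′′(0) = -3
q′′′(0) = 215/8
q^(4)(0) = -645/2

-215/16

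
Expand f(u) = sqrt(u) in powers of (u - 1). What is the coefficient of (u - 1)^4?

-5/128

Differentiate repeatedly and evaluate at the center.
f(1) = 1
f′(1) = 1/2
f′′(1) = -1/4
f′′′(1) = 3/8
f^(4)(1) = -15/16
So c_4 = f^(4)(1)/4! = -5/128.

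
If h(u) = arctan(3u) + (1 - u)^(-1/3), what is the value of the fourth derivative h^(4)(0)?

Expand each term separately and add.
From the series, [u^4] h = 35/243; multiply by 4! = 24 to get 280/81.

280/81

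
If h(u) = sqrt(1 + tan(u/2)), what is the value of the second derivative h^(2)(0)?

Let u equal the inner series; expand the outer function in u and truncate.
From the series, [u^2] h = -1/32; multiply by 2! = 2 to get -1/16.

-1/16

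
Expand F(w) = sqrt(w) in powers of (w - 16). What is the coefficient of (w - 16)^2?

F(16) = 4
F′(16) = 1/8
F′′(16) = -1/256

-1/512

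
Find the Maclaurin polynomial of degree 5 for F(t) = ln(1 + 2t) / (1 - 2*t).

Use 1/(1 - r) = Σ r^k on the denominator, then take the Cauchy product.

376*t^5/15 + 28*t^4/3 + 20*t^3/3 + 2*t^2 + 2*t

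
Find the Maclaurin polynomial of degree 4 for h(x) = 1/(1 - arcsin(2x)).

64*x^4/3 + 28*x^3/3 + 4*x^2 + 2*x + 1

Let u equal the inner series; expand the outer function in u and truncate.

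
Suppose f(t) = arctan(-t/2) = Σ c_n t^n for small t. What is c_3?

[t^0] = 0;  [t^1] = -1/2;  [t^2] = 0;  [t^3] = 1/24.

1/24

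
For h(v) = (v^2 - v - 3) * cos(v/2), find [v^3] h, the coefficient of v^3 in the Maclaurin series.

1/8

Multiply each power in the prefactor through the base expansion.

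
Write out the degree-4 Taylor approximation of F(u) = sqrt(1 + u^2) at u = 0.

Use the known series and substitute for the argument.
[u^0] = 1;  [u^1] = 0;  [u^2] = 1/2;  [u^3] = 0;  [u^4] = -1/8.

-u^4/8 + u^2/2 + 1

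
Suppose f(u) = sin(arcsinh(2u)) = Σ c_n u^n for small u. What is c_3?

-8/3

Compose series: expand the inner function first, then feed it into the outer expansion.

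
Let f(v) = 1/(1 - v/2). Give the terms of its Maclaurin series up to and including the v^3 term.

Differentiate repeatedly and evaluate at the center.
[v^0] = 1;  [v^1] = 1/2;  [v^2] = 1/4;  [v^3] = 1/8.

v^3/8 + v^2/4 + v/2 + 1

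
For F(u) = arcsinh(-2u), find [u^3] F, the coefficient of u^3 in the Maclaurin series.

F(0) = 0
F′(0) = -2
F′′(0) = 0
F′′′(0) = 8

4/3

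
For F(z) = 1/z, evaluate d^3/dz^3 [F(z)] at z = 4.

-3/128

Compute the successive derivatives at the expansion point and divide by k!.
From the series, [(z - 4)^3] F = -1/256; multiply by 3! = 6 to get -3/128.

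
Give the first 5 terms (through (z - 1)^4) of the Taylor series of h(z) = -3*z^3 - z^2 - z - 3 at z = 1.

-3*(z - 1)^3 - 10*(z - 1)^2 - 12*(z - 1) - 8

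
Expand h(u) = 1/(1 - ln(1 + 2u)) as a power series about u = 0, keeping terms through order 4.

8*u^4/3 + 8*u^3/3 + 2*u^2 + 2*u + 1

Substitute the inner expansion into the outer series and collect powers.
[u^0] = 1;  [u^1] = 2;  [u^2] = 2;  [u^3] = 8/3;  [u^4] = 8/3.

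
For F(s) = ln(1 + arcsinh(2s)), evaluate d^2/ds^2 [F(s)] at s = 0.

-4

Compose series: expand the inner function first, then feed it into the outer expansion.
From the series, [s^2] F = -2; multiply by 2! = 2 to get -4.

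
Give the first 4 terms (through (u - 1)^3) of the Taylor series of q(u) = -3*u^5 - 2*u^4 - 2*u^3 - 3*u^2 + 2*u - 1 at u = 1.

Differentiate repeatedly and evaluate at the center.
q(1) = -9
q′(1) = -33
q′′(1) = -102
q′′′(1) = -240

-40*(u - 1)^3 - 51*(u - 1)^2 - 33*(u - 1) - 9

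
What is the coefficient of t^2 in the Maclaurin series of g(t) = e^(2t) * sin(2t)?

Write out both Maclaurin series and multiply, keeping only the needed powers.
g(0) = 0
g′(0) = 2
g′′(0) = 8
So c_2 = g′′(0)/2! = 4.

4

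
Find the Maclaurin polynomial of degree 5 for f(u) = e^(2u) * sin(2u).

-16*u^5/15 + 8*u^3/3 + 4*u^2 + 2*u

Take the Cauchy product of the two expansions.
f(0) = 0
f′(0) = 2
f′′(0) = 8
f′′′(0) = 16
f^(4)(0) = 0
f^(5)(0) = -128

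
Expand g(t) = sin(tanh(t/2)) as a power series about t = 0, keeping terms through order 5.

Compose series: expand the inner function first, then feed it into the outer expansion.
g(0) = 0
g′(0) = 1/2
g′′(0) = 0
g′′′(0) = -3/8
g^(4)(0) = 0
g^(5)(0) = 37/32
The Taylor polynomial is Σ g^(k)(0)/k! · t^k.

37*t^5/3840 - t^3/16 + t/2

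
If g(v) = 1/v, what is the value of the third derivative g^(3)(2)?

The coefficient of (v - 2)^3 in the expansion is -1/16, so g′′′(2) = 3! * (-1/16) = -3/8.

-3/8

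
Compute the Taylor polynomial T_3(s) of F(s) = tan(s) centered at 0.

F(0) = 0
F′(0) = 1
F′′(0) = 0
F′′′(0) = 2

s^3/3 + s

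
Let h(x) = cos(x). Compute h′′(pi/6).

-sqrt(3)/2

Differentiate repeatedly and evaluate at the center.
The coefficient of (x - pi/6)^2 in the expansion is -sqrt(3)/4, so h′′(pi/6) = 2! * (-sqrt(3)/4) = -sqrt(3)/2.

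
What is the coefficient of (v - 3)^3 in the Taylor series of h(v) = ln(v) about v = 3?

[(v - 3)^0] = ln(3);  [(v - 3)^1] = 1/3;  [(v - 3)^2] = -1/18;  [(v - 3)^3] = 1/81.

1/81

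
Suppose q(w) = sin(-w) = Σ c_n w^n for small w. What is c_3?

1/6

Apply the Taylor formula c_k = f^(k)(a)/k!.
[w^0] = 0;  [w^1] = -1;  [w^2] = 0;  [w^3] = 1/6.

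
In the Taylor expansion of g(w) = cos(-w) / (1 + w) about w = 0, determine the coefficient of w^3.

-1/2

Write out both Maclaurin series and multiply, keeping only the needed powers.
g(0) = 1
g′(0) = -1
g′′(0) = 1
g′′′(0) = -3
Then c_k = g^(k)(0)/k! gives each Taylor coefficient.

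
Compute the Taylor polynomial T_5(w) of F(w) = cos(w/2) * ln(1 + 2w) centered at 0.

1943*w^5/320 - 15*w^4/4 + 29*w^3/12 - 2*w^2 + 2*w

Write out both Maclaurin series and multiply, keeping only the needed powers.
[w^0] = 0;  [w^1] = 2;  [w^2] = -2;  [w^3] = 29/12;  [w^4] = -15/4;  [w^5] = 1943/320.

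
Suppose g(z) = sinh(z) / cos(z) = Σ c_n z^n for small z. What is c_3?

Invert the denominator's series and multiply.
[z^0] = 0;  [z^1] = 1;  [z^2] = 0;  [z^3] = 2/3.

2/3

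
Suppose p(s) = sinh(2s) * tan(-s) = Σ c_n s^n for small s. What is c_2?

-2

Multiply the two series term by term and collect like powers.
p(0) = 0
p′(0) = 0
p′′(0) = -4
Dividing each by k! gives the coefficients c_0, ..., c_2.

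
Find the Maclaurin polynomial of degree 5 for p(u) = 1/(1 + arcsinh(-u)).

Compose series: expand the inner function first, then feed it into the outer expansion.

23*u^5/40 + 2*u^4/3 + 5*u^3/6 + u^2 + u + 1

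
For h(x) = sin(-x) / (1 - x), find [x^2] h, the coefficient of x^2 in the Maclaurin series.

-1

Multiply the two series term by term and collect like powers.
[x^0] = 0;  [x^1] = -1;  [x^2] = -1.
So c_2 = h′′(0)/2! = -1.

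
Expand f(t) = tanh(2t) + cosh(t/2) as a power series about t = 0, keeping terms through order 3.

Combine the two series term by term.
f(0) = 1
f′(0) = 2
f′′(0) = 1/4
f′′′(0) = -16
Then c_k = f^(k)(0)/k! gives each Taylor coefficient.

-8*t^3/3 + t^2/8 + 2*t + 1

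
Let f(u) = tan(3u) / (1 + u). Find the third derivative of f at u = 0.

Expand each factor separately, then convolve coefficients.
From the series, [u^3] f = 12; multiply by 3! = 6 to get 72.

72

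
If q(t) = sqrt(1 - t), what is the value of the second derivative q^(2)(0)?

-1/4

Apply the Taylor formula c_k = f^(k)(a)/k!.
From the series, [t^2] q = -1/8; multiply by 2! = 2 to get -1/4.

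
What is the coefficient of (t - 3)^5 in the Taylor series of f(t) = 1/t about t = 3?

f(3) = 1/3
f′(3) = -1/9
f′′(3) = 2/27
f′′′(3) = -2/27
f^(4)(3) = 8/81
f^(5)(3) = -40/243

-1/729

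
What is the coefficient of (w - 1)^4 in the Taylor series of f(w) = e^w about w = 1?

e/24

Apply the Taylor formula c_k = f^(k)(a)/k!.
f(1) = e
f′(1) = e
f′′(1) = e
f′′′(1) = e
f^(4)(1) = e
Dividing each by k! gives the coefficients c_0, ..., c_4.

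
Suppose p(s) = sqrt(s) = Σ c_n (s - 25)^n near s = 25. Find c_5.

c_5 = p^(5)(25)/5! = 7/500000000.

7/500000000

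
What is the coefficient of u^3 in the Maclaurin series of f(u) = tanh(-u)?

1/3

f(0) = 0
f′(0) = -1
f′′(0) = 0
f′′′(0) = 2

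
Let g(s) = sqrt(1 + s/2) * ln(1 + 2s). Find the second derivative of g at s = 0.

-3

Multiply the two series term by term and collect like powers.
The coefficient of s^2 in the expansion is -3/2, so g′′(0) = 2! * (-3/2) = -3.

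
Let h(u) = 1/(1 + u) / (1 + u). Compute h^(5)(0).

Multiply the two series term by term and collect like powers.
From the series, [u^5] h = -6; multiply by 5! = 120 to get -720.

-720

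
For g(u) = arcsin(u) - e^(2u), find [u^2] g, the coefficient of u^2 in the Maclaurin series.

-2

Combine the two series term by term.
g(0) = -1
g′(0) = -1
g′′(0) = -4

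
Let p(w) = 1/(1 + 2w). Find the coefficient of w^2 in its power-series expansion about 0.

[w^0] = 1;  [w^1] = -2;  [w^2] = 4.

4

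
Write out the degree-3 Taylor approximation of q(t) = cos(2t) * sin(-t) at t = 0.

13*t^3/6 - t

Multiply the two series term by term and collect like powers.
q(0) = 0
q′(0) = -1
q′′(0) = 0
q′′′(0) = 13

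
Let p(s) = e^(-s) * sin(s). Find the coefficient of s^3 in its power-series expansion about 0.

1/3

Take the Cauchy product of the two expansions.
So c_3 = p′′′(0)/3! = 1/3.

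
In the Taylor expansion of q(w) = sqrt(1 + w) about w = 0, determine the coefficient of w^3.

1/16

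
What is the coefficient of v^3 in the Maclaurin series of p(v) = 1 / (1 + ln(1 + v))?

Write 1/(1+u) = 1 - u + u^2 - u^3 + ... and substitute the series for u.
[v^0] = 1;  [v^1] = -1;  [v^2] = 3/2;  [v^3] = -7/3.
So c_3 = p′′′(0)/3! = -7/3.

-7/3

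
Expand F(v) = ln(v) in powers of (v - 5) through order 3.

[(v - 5)^0] = ln(5);  [(v - 5)^1] = 1/5;  [(v - 5)^2] = -1/50;  [(v - 5)^3] = 1/375.

(v - 5)^3/375 - (v - 5)^2/50 + (v - 5)/5 + ln(5)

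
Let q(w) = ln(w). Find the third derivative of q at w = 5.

From the series, [(w - 5)^3] q = 1/375; multiply by 3! = 6 to get 2/125.

2/125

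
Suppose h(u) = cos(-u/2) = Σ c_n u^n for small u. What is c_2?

Compute the successive derivatives at the expansion point and divide by k!.
h(0) = 1
h′(0) = 0
h′′(0) = -1/4
So c_2 = h′′(0)/2! = -1/8.

-1/8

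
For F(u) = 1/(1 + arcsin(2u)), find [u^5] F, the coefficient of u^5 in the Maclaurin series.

Compose series: expand the inner function first, then feed it into the outer expansion.
So c_5 = F^(5)(0)/5! = -252/5.

-252/5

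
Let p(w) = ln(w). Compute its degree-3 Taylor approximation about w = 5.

[(w - 5)^0] = ln(5);  [(w - 5)^1] = 1/5;  [(w - 5)^2] = -1/50;  [(w - 5)^3] = 1/375.

(w - 5)^3/375 - (w - 5)^2/50 + (w - 5)/5 + ln(5)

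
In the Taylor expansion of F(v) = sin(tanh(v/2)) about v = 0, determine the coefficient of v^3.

-1/16

Plug the Maclaurin series of the inner function into that of the outer and collect terms.
So c_3 = F′′′(0)/3! = -1/16.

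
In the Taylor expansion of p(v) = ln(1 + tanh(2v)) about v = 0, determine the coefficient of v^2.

-2

Compose series: expand the inner function first, then feed it into the outer expansion.
p(0) = 0
p′(0) = 2
p′′(0) = -4
Then c_k = p^(k)(0)/k! gives each Taylor coefficient.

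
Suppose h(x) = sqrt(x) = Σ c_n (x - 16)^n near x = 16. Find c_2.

-1/512

[(x - 16)^0] = 4;  [(x - 16)^1] = 1/8;  [(x - 16)^2] = -1/512.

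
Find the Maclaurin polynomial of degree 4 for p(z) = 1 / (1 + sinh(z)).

4*z^4/3 - 7*z^3/6 + z^2 - z + 1

Write 1/(1+u) = 1 - u + u^2 - u^3 + ... and substitute the series for u.
[z^0] = 1;  [z^1] = -1;  [z^2] = 1;  [z^3] = -7/6;  [z^4] = 4/3.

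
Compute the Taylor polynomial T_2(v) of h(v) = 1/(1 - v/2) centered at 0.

h(0) = 1
h′(0) = 1/2
h′′(0) = 1/2
The Taylor polynomial is Σ h^(k)(0)/k! · v^k.

v^2/4 + v/2 + 1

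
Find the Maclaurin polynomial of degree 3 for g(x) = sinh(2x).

4*x^3/3 + 2*x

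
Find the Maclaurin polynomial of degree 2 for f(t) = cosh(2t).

2*t^2 + 1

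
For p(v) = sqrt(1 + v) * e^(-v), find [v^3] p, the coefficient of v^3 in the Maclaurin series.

Write out both Maclaurin series and multiply, keeping only the needed powers.
p(0) = 1
p′(0) = -1/2
p′′(0) = -1/4
p′′′(0) = 13/8

13/48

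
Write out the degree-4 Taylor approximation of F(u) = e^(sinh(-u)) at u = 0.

5*u^4/24 - u^3/3 + u^2/2 - u + 1

Compose series: expand the inner function first, then feed it into the outer expansion.
F(0) = 1
F′(0) = -1
F′′(0) = 1
F′′′(0) = -2
F^(4)(0) = 5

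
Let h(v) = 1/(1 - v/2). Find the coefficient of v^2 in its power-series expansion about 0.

1/4

[v^0] = 1;  [v^1] = 1/2;  [v^2] = 1/4.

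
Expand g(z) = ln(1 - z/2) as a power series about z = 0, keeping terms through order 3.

-z^3/24 - z^2/8 - z/2

g(0) = 0
g′(0) = -1/2
g′′(0) = -1/4
g′′′(0) = -1/4
The Taylor polynomial is Σ g^(k)(0)/k! · z^k.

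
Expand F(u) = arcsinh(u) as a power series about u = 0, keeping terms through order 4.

-u^3/6 + u

Compute the successive derivatives at the expansion point and divide by k!.
[u^0] = 0;  [u^1] = 1;  [u^2] = 0;  [u^3] = -1/6;  [u^4] = 0.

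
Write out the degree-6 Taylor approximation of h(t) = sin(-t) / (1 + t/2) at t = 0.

Write out both Maclaurin series and multiply, keeping only the needed powers.
h(0) = 0
h′(0) = -1
h′′(0) = 1
h′′′(0) = -1/2
h^(4)(0) = 1
h^(5)(0) = -7/2
h^(6)(0) = 21/2
The Taylor polynomial is Σ h^(k)(0)/k! · t^k.

7*t^6/480 - 7*t^5/240 + t^4/24 - t^3/12 + t^2/2 - t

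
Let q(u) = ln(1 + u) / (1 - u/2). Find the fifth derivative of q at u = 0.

19

Take the Cauchy product of the two expansions.
From the series, [u^5] q = 19/120; multiply by 5! = 120 to get 19.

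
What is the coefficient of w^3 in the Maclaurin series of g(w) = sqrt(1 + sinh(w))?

7/48

Substitute the inner expansion into the outer series and collect powers.
So c_3 = g′′′(0)/3! = 7/48.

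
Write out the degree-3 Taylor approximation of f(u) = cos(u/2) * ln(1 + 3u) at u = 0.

69*u^3/8 - 9*u^2/2 + 3*u

Write out both Maclaurin series and multiply, keeping only the needed powers.
f(0) = 0
f′(0) = 3
f′′(0) = -9
f′′′(0) = 207/4
Dividing each by k! gives the coefficients c_0, ..., c_3.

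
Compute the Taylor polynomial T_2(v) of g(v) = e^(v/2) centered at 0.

v^2/8 + v/2 + 1

Apply the Taylor formula c_k = f^(k)(a)/k!.
[v^0] = 1;  [v^1] = 1/2;  [v^2] = 1/8.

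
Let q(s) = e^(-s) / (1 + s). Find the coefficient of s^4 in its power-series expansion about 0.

Take the Cauchy product of the two expansions.
So c_4 = q^(4)(0)/4! = 65/24.

65/24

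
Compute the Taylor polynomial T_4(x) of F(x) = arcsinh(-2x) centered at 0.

4*x^3/3 - 2*x

F(0) = 0
F′(0) = -2
F′′(0) = 0
F′′′(0) = 8
F^(4)(0) = 0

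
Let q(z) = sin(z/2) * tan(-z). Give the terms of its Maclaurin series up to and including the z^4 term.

-7*z^4/48 - z^2/2

Take the Cauchy product of the two expansions.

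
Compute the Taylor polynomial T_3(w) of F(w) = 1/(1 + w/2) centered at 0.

F(0) = 1
F′(0) = -1/2
F′′(0) = 1/2
F′′′(0) = -3/4
The Taylor polynomial is Σ F^(k)(0)/k! · w^k.

-w^3/8 + w^2/4 - w/2 + 1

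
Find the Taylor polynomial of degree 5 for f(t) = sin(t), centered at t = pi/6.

sqrt(3)*(t - pi/6)^5/240 + (t - pi/6)^4/48 - sqrt(3)*(t - pi/6)^3/12 - (t - pi/6)^2/4 + sqrt(3)*(t - pi/6)/2 + 1/2

Apply the Taylor formula c_k = f^(k)(a)/k!.
f(pi/6) = 1/2
f′(pi/6) = sqrt(3)/2
f′′(pi/6) = -1/2
f′′′(pi/6) = -sqrt(3)/2
f^(4)(pi/6) = 1/2
f^(5)(pi/6) = sqrt(3)/2
Dividing each by k! gives the coefficients c_0, ..., c_5.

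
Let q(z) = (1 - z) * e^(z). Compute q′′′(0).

Multiply each power in the prefactor through the base expansion.
From the series, [z^3] q = -1/3; multiply by 3! = 6 to get -2.

-2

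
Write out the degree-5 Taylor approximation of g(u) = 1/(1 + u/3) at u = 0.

Apply the Taylor formula c_k = f^(k)(a)/k!.
g(0) = 1
g′(0) = -1/3
g′′(0) = 2/9
g′′′(0) = -2/9
g^(4)(0) = 8/27
g^(5)(0) = -40/81

-u^5/243 + u^4/81 - u^3/27 + u^2/9 - u/3 + 1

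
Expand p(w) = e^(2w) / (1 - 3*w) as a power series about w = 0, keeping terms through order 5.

Expand 1/(denominator) as a geometric series and multiply by the numerator's series.
p(0) = 1
p′(0) = 5
p′′(0) = 34
p′′′(0) = 314
p^(4)(0) = 3784
p^(5)(0) = 56792
Then c_k = p^(k)(0)/k! gives each Taylor coefficient.

7099*w^5/15 + 473*w^4/3 + 157*w^3/3 + 17*w^2 + 5*w + 1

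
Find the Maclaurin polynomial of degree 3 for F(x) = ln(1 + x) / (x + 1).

11*x^3/6 - 3*x^2/2 + x

Multiply the numerator's expansion by the denominator's geometric series.
F(0) = 0
F′(0) = 1
F′′(0) = -3
F′′′(0) = 11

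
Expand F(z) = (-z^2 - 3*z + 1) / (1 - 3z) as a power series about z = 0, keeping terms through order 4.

-9*z^4 - 3*z^3 - z^2 + 1

Multiply each power in the prefactor through the base expansion.
[z^0] = 1;  [z^1] = 0;  [z^2] = -1;  [z^3] = -3;  [z^4] = -9.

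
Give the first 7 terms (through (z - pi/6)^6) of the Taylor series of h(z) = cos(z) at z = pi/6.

h(pi/6) = sqrt(3)/2
h′(pi/6) = -1/2
h′′(pi/6) = -sqrt(3)/2
h′′′(pi/6) = 1/2
h^(4)(pi/6) = sqrt(3)/2
h^(5)(pi/6) = -1/2
h^(6)(pi/6) = -sqrt(3)/2

-sqrt(3)*(z - pi/6)^6/1440 - (z - pi/6)^5/240 + sqrt(3)*(z - pi/6)^4/48 + (z - pi/6)^3/12 - sqrt(3)*(z - pi/6)^2/4 - (z - pi/6)/2 + sqrt(3)/2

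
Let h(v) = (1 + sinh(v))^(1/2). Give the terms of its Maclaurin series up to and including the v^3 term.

7*v^3/48 - v^2/8 + v/2 + 1

Compose series: expand the inner function first, then feed it into the outer expansion.
h(0) = 1
h′(0) = 1/2
h′′(0) = -1/4
h′′′(0) = 7/8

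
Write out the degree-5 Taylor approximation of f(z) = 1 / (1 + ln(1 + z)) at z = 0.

-347*z^5/60 + 11*z^4/3 - 7*z^3/3 + 3*z^2/2 - z + 1

Write 1/(1+u) = 1 - u + u^2 - u^3 + ... and substitute the series for u.
f(0) = 1
f′(0) = -1
f′′(0) = 3
f′′′(0) = -14
f^(4)(0) = 88
f^(5)(0) = -694
Dividing each by k! gives the coefficients c_0, ..., c_5.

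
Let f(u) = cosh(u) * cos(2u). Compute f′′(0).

-3

Take the Cauchy product of the two expansions.
The coefficient of u^2 in the expansion is -3/2, so f′′(0) = 2! * (-3/2) = -3.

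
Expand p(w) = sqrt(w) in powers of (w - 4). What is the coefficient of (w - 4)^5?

Apply the Taylor formula c_k = f^(k)(a)/k!.
So c_5 = p^(5)(4)/5! = 7/131072.

7/131072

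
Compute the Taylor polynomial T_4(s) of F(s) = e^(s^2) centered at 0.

s^4/2 + s^2 + 1

F(0) = 1
F′(0) = 0
F′′(0) = 2
F′′′(0) = 0
F^(4)(0) = 12
The Taylor polynomial is Σ F^(k)(0)/k! · s^k.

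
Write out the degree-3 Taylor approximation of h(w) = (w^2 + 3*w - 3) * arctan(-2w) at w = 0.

Multiply each power in the prefactor through the base expansion.

-10*w^3 - 6*w^2 + 6*w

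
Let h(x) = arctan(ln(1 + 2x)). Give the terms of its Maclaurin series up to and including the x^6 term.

-8*x^6/3 - 88*x^5/15 + 4*x^4 - 2*x^2 + 2*x

Let u equal the inner series; expand the outer function in u and truncate.
[x^0] = 0;  [x^1] = 2;  [x^2] = -2;  [x^3] = 0;  [x^4] = 4;  [x^5] = -88/15;  [x^6] = -8/3.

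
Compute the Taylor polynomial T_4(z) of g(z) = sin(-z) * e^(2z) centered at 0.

-z^4 - 11*z^3/6 - 2*z^2 - z

Expand each factor separately, then convolve coefficients.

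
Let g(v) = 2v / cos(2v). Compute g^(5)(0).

800

Divide the numerator series by the denominator series (power-series long division).
From the series, [v^5] g = 20/3; multiply by 5! = 120 to get 800.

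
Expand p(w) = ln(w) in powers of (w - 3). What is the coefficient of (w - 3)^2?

p(3) = ln(3)
p′(3) = 1/3
p′′(3) = -1/9
So c_2 = p′′(3)/2! = -1/18.

-1/18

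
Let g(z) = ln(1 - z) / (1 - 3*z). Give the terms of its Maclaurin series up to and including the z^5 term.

-1969*z^5/20 - 131*z^4/4 - 65*z^3/6 - 7*z^2/2 - z

Expand 1/(denominator) as a geometric series and multiply by the numerator's series.
g(0) = 0
g′(0) = -1
g′′(0) = -7
g′′′(0) = -65
g^(4)(0) = -786
g^(5)(0) = -11814
The Taylor polynomial is Σ g^(k)(0)/k! · z^k.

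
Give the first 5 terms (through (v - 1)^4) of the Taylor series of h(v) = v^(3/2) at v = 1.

Use the known series and substitute for the argument.
h(1) = 1
h′(1) = 3/2
h′′(1) = 3/4
h′′′(1) = -3/8
h^(4)(1) = 9/16
The Taylor polynomial is Σ h^(k)(1)/k! · (v - 1)^k.

3*(v - 1)^4/128 - (v - 1)^3/16 + 3*(v - 1)^2/8 + 3*(v - 1)/2 + 1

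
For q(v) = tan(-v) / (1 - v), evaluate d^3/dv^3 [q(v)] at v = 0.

Write out both Maclaurin series and multiply, keeping only the needed powers.
The coefficient of v^3 in the expansion is -4/3, so q′′′(0) = 3! * (-4/3) = -8.

-8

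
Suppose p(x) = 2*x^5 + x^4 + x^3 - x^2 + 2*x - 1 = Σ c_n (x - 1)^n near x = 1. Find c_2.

28

p(1) = 4
p′(1) = 17
p′′(1) = 56
So c_2 = p′′(1)/2! = 28.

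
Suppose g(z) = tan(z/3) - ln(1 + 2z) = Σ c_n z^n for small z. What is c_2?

2

Expand each term separately and add.
[z^0] = 0;  [z^1] = -5/3;  [z^2] = 2.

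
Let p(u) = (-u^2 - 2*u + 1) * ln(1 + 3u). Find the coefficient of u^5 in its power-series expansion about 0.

Multiply each power in the prefactor through the base expansion.
So c_5 = p^(5)(0)/5! = 801/10.

801/10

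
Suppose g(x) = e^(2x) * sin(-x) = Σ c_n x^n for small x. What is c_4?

-1

Multiply the two series term by term and collect like powers.
[x^0] = 0;  [x^1] = -1;  [x^2] = -2;  [x^3] = -11/6;  [x^4] = -1.
So c_4 = g^(4)(0)/4! = -1.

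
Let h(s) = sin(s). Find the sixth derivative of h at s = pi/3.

-sqrt(3)/2

Apply the Taylor formula c_k = f^(k)(a)/k!.
The coefficient of (s - pi/3)^6 in the expansion is -sqrt(3)/1440, so h^(6)(pi/3) = 6! * (-sqrt(3)/1440) = -sqrt(3)/2.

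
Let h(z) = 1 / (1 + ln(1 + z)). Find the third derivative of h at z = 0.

Expand as Σ (-1)^k u^k with u equal to the inner function's series.
From the series, [z^3] h = -7/3; multiply by 3! = 6 to get -14.

-14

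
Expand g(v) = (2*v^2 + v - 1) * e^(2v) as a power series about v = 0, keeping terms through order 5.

Distribute the polynomial across the series and collect like powers.

46*v^5/15 + 14*v^4/3 + 14*v^3/3 + 2*v^2 - v - 1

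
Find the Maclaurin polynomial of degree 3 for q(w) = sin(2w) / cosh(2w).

Divide the numerator series by the denominator series (power-series long division).
q(0) = 0
q′(0) = 2
q′′(0) = 0
q′′′(0) = -32

-16*w^3/3 + 2*w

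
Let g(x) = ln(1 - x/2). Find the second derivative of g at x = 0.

-1/4

Compute the successive derivatives at the expansion point and divide by k!.
The coefficient of x^2 in the expansion is -1/8, so g′′(0) = 2! * (-1/8) = -1/4.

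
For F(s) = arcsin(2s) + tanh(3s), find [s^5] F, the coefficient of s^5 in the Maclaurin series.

174/5

Add the two expansions coefficient-wise.
F(0) = 0
F′(0) = 5
F′′(0) = 0
F′′′(0) = -46
F^(4)(0) = 0
F^(5)(0) = 4176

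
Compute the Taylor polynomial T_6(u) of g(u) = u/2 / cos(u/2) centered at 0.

5*u^5/768 + u^3/16 + u/2

Write the quotient as an unknown series and match coefficients against numerator = denominator · series.
g(0) = 0
g′(0) = 1/2
g′′(0) = 0
g′′′(0) = 3/8
g^(4)(0) = 0
g^(5)(0) = 25/32
g^(6)(0) = 0
The Taylor polynomial is Σ g^(k)(0)/k! · u^k.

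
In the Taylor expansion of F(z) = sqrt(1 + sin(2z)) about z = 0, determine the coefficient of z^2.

-1/2

Compose series: expand the inner function first, then feed it into the outer expansion.
F(0) = 1
F′(0) = 1
F′′(0) = -1
So c_2 = F′′(0)/2! = -1/2.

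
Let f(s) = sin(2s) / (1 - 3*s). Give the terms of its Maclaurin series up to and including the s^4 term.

50*s^4 + 50*s^3/3 + 6*s^2 + 2*s

Use 1/(1 - r) = Σ r^k on the denominator, then take the Cauchy product.
[s^0] = 0;  [s^1] = 2;  [s^2] = 6;  [s^3] = 50/3;  [s^4] = 50.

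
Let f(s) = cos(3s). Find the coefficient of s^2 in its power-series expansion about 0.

-9/2

Apply the Taylor formula c_k = f^(k)(a)/k!.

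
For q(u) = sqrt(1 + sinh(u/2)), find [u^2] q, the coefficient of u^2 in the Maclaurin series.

-1/32

Plug the Maclaurin series of the inner function into that of the outer and collect terms.
[u^0] = 1;  [u^1] = 1/4;  [u^2] = -1/32.
So c_2 = q′′(0)/2! = -1/32.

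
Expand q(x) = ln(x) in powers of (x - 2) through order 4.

q(2) = ln(2)
q′(2) = 1/2
q′′(2) = -1/4
q′′′(2) = 1/4
q^(4)(2) = -3/8
The Taylor polynomial is Σ q^(k)(2)/k! · (x - 2)^k.

-(x - 2)^4/64 + (x - 2)^3/24 - (x - 2)^2/8 + (x - 2)/2 + ln(2)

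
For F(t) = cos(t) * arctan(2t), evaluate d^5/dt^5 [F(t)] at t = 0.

938

Write out both Maclaurin series and multiply, keeping only the needed powers.
From the series, [t^5] F = 469/60; multiply by 5! = 120 to get 938.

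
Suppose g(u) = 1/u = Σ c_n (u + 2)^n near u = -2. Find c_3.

-1/16

[(u + 2)^0] = -1/2;  [(u + 2)^1] = -1/4;  [(u + 2)^2] = -1/8;  [(u + 2)^3] = -1/16.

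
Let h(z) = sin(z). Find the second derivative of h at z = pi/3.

-sqrt(3)/2

Compute the successive derivatives at the expansion point and divide by k!.
The coefficient of (z - pi/3)^2 in the expansion is -sqrt(3)/4, so h′′(pi/3) = 2! * (-sqrt(3)/4) = -sqrt(3)/2.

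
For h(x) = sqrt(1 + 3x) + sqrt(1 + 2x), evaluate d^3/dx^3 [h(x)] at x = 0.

105/8

Combine the two series term by term.
From the series, [x^3] h = 35/16; multiply by 3! = 6 to get 105/8.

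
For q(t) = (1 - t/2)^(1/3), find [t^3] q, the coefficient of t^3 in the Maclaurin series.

-5/648

c_3 = q′′′(0)/3! = -5/648.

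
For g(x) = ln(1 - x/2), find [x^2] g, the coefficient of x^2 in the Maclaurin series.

-1/8

g(0) = 0
g′(0) = -1/2
g′′(0) = -1/4
So c_2 = g′′(0)/2! = -1/8.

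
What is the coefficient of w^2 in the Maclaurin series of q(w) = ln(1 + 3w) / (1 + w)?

Expand each factor separately, then convolve coefficients.
q(0) = 0
q′(0) = 3
q′′(0) = -15
So c_2 = q′′(0)/2! = -15/2.

-15/2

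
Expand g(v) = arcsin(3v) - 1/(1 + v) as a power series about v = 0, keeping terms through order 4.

Add the two expansions coefficient-wise.
g(0) = -1
g′(0) = 4
g′′(0) = -2
g′′′(0) = 33
g^(4)(0) = -24
Dividing each by k! gives the coefficients c_0, ..., c_4.

-v^4 + 11*v^3/2 - v^2 + 4*v - 1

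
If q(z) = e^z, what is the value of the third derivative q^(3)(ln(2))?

From the series, [(z - ln(2))^3] q = 1/3; multiply by 3! = 6 to get 2.

2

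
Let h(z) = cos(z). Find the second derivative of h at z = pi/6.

-sqrt(3)/2

The coefficient of (z - pi/6)^2 in the expansion is -sqrt(3)/4, so h′′(pi/6) = 2! * (-sqrt(3)/4) = -sqrt(3)/2.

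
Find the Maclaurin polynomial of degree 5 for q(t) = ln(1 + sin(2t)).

4*t^5/3 - 4*t^4/3 + 4*t^3/3 - 2*t^2 + 2*t

Plug the Maclaurin series of the inner function into that of the outer and collect terms.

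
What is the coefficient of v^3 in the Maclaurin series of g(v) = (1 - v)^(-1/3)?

Use the known series and substitute for the argument.
g(0) = 1
g′(0) = 1/3
g′′(0) = 4/9
g′′′(0) = 28/27
So c_3 = g′′′(0)/3! = 14/81.

14/81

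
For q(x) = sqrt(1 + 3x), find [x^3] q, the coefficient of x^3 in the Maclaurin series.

27/16

Compute the successive derivatives at the expansion point and divide by k!.
[x^0] = 1;  [x^1] = 3/2;  [x^2] = -9/8;  [x^3] = 27/16.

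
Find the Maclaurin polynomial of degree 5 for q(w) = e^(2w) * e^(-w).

w^5/120 + w^4/24 + w^3/6 + w^2/2 + w + 1

Multiply the two series term by term and collect like powers.
[w^0] = 1;  [w^1] = 1;  [w^2] = 1/2;  [w^3] = 1/6;  [w^4] = 1/24;  [w^5] = 1/120.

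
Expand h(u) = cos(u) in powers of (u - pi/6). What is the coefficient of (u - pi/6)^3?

1/12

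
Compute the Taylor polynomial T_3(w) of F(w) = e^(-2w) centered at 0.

F(0) = 1
F′(0) = -2
F′′(0) = 4
F′′′(0) = -8

-4*w^3/3 + 2*w^2 - 2*w + 1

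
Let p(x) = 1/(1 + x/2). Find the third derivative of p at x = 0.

-3/4

Use the known series and substitute for the argument.
The coefficient of x^3 in the expansion is -1/8, so p′′′(0) = 3! * (-1/8) = -3/4.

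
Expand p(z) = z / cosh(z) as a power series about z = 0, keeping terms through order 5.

5*z^5/24 - z^3/2 + z

Write the quotient as an unknown series and match coefficients against numerator = denominator · series.
p(0) = 0
p′(0) = 1
p′′(0) = 0
p′′′(0) = -3
p^(4)(0) = 0
p^(5)(0) = 25
The Taylor polynomial is Σ p^(k)(0)/k! · z^k.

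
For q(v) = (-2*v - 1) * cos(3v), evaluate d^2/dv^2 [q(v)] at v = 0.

Multiply each power in the prefactor through the base expansion.
The coefficient of v^2 in the expansion is 9/2, so q′′(0) = 2! * (9/2) = 9.

9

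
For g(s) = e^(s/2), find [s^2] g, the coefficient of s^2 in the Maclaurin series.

Differentiate repeatedly and evaluate at the center.
So c_2 = g′′(0)/2! = 1/8.

1/8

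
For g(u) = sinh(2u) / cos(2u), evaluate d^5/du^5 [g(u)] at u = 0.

1152

Write the quotient as an unknown series and match coefficients against numerator = denominator · series.
From the series, [u^5] g = 48/5; multiply by 5! = 120 to get 1152.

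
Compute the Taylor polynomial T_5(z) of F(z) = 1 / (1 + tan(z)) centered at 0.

Write 1/(1+u) = 1 - u + u^2 - u^3 + ... and substitute the series for u.
F(0) = 1
F′(0) = -1
F′′(0) = 2
F′′′(0) = -8
F^(4)(0) = 40
F^(5)(0) = -256
Then c_k = F^(k)(0)/k! gives each Taylor coefficient.

-32*z^5/15 + 5*z^4/3 - 4*z^3/3 + z^2 - z + 1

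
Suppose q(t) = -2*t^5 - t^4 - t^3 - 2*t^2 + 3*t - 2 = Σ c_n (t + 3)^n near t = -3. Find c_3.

q(-3) = 403
q′(-3) = -714
q′′(-3) = 986
q′′′(-3) = -1014

-169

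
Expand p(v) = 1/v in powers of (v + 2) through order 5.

-(v + 2)^5/64 - (v + 2)^4/32 - (v + 2)^3/16 - (v + 2)^2/8 - (v + 2)/4 - 1/2

p(-2) = -1/2
p′(-2) = -1/4
p′′(-2) = -1/4
p′′′(-2) = -3/8
p^(4)(-2) = -3/4
p^(5)(-2) = -15/8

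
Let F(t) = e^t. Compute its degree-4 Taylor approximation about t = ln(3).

(t - ln(3))^4/8 + (t - ln(3))^3/2 + 3*(t - ln(3))^2/2 + 3*(t - ln(3)) + 3

F(ln(3)) = 3
F′(ln(3)) = 3
F′′(ln(3)) = 3
F′′′(ln(3)) = 3
F^(4)(ln(3)) = 3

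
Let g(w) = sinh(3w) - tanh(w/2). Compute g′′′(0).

109/4

Expand each term separately and add.
From the series, [w^3] g = 109/24; multiply by 3! = 6 to get 109/4.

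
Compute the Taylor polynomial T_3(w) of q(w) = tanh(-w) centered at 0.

w^3/3 - w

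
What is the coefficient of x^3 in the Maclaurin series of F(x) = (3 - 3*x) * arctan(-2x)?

8

Distribute the polynomial across the series and collect like powers.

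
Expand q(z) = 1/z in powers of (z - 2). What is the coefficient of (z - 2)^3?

-1/16

Apply the Taylor formula c_k = f^(k)(a)/k!.
[(z - 2)^0] = 1/2;  [(z - 2)^1] = -1/4;  [(z - 2)^2] = 1/8;  [(z - 2)^3] = -1/16.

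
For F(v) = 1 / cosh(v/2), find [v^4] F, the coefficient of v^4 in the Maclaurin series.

5/384

Write the quotient as an unknown series and match coefficients against numerator = denominator · series.
F(0) = 1
F′(0) = 0
F′′(0) = -1/4
F′′′(0) = 0
F^(4)(0) = 5/16
Then c_k = F^(k)(0)/k! gives each Taylor coefficient.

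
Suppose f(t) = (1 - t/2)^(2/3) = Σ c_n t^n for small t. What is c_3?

-1/162

[t^0] = 1;  [t^1] = -1/3;  [t^2] = -1/36;  [t^3] = -1/162.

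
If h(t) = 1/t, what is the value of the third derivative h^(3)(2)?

Differentiate repeatedly and evaluate at the center.
The coefficient of (t - 2)^3 in the expansion is -1/16, so h′′′(2) = 3! * (-1/16) = -3/8.

-3/8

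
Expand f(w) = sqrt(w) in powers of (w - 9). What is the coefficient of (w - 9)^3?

[(w - 9)^0] = 3;  [(w - 9)^1] = 1/6;  [(w - 9)^2] = -1/216;  [(w - 9)^3] = 1/3888.
So c_3 = f′′′(9)/3! = 1/3888.

1/3888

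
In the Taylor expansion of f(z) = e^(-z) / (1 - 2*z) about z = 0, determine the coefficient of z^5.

Expand 1/(denominator) as a geometric series and multiply by the numerator's series.
[z^0] = 1;  [z^1] = 1;  [z^2] = 5/2;  [z^3] = 29/6;  [z^4] = 233/24;  [z^5] = 2329/120.
So c_5 = f^(5)(0)/5! = 2329/120.

2329/120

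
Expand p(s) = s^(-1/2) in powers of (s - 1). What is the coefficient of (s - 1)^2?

3/8

p(1) = 1
p′(1) = -1/2
p′′(1) = 3/4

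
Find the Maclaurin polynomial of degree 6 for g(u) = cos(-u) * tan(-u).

Expand each factor separately, then convolve coefficients.

-u^5/120 + u^3/6 - u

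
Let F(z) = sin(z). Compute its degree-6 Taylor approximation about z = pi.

-(z - pi)^5/120 + (z - pi)^3/6 - (z - pi)

Differentiate repeatedly and evaluate at the center.
[(z - pi)^0] = 0;  [(z - pi)^1] = -1;  [(z - pi)^2] = 0;  [(z - pi)^3] = 1/6;  [(z - pi)^4] = 0;  [(z - pi)^5] = -1/120;  [(z - pi)^6] = 0.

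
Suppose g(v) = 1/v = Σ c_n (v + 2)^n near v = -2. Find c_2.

-1/8

[(v + 2)^0] = -1/2;  [(v + 2)^1] = -1/4;  [(v + 2)^2] = -1/8.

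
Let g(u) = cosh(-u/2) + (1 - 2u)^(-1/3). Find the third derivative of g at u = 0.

224/27

Combine the two series term by term.
The coefficient of u^3 in the expansion is 112/81, so g′′′(0) = 3! * (112/81) = 224/27.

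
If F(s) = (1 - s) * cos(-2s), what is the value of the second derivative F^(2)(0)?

-4

Distribute the polynomial across the series and collect like powers.
The coefficient of s^2 in the expansion is -2, so F′′(0) = 2! * (-2) = -4.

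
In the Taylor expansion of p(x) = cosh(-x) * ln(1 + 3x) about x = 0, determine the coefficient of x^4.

-45/2

Multiply the two series term by term and collect like powers.
p(0) = 0
p′(0) = 3
p′′(0) = -9
p′′′(0) = 63
p^(4)(0) = -540
Dividing each by k! gives the coefficients c_0, ..., c_4.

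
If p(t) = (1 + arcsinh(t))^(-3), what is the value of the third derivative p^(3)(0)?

-57

Compose series: expand the inner function first, then feed it into the outer expansion.
From the series, [t^3] p = -19/2; multiply by 3! = 6 to get -57.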